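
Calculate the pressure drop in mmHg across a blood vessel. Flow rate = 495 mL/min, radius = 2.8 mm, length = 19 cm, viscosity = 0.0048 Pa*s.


dP = 8*mu*L*Q / (pi*r^4)
Q = 495 mL/min = 8.25e-06 m^3/s
dP = 311.714 Pa = 311.714 / 133.322 mmHg = 2.338 mmHg


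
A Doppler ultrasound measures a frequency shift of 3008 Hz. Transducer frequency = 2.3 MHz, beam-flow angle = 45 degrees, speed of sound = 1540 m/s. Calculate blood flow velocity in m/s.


v = fd * c / (2 * f0 * cos(theta))
v = 3008 * 1540 / (2 * 2.3000e+06 * cos(45))
v = 1.424 m/s


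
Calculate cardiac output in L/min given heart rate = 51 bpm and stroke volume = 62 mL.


CO = HR * SV
CO = 51 * 62 / 1000
CO = 3.162 L/min


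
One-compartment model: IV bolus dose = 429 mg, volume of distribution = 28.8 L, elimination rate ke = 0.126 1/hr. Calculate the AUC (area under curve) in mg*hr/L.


C0 = Dose/Vd = 429/28.8 = 14.8958 mg/L
AUC = C0/ke = 14.8958/0.126
AUC = 118.2 mg*hr/L


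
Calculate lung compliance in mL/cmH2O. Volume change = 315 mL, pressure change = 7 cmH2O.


C = dV / dP
C = 315 / 7
C = 45 mL/cmH2O


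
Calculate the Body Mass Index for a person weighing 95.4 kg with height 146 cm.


BMI = weight / height^2
height = 146 cm = 1.46 m
BMI = 95.4 / 1.46^2
BMI = 44.76 kg/m^2


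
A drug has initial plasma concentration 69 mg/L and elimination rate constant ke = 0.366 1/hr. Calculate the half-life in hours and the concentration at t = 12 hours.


t_half = ln(2) / ke = 0.693147 / 0.366 = 1.894 hr
C(t) = C0 * exp(-ke*t) = 69 * exp(-0.366*12)
C(12) = 0.8539 mg/L


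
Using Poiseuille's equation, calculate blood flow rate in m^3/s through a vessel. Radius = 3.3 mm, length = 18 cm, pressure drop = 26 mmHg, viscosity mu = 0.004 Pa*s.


Q = pi*r^4*dP / (8*mu*L)
r = 0.0033 m, L = 0.18 m
dP = 26 mmHg = 3466.372 Pa
Q = 2.2421e-04 m^3/s


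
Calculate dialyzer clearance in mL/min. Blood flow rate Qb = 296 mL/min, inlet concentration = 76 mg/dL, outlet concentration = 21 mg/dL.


K = Qb * (Cb_in - Cb_out) / Cb_in
K = 296 * (76 - 21) / 76
K = 214.2 mL/min


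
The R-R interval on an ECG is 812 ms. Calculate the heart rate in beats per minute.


HR = 60 / RR_interval(s)
RR = 812 ms = 0.812 s
HR = 60 / 0.812 = 73.89 bpm


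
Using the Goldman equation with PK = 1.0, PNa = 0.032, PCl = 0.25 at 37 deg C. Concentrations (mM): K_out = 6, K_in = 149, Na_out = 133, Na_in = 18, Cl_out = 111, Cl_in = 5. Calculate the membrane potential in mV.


Vm = (RT/F)*ln((PK*Ko + PNa*Nao + PCl*Cli)/(PK*Ki + PNa*Nai + PCl*Clo))
Numer = 11.506, Denom = 177.326
Vm = -73.1 mV


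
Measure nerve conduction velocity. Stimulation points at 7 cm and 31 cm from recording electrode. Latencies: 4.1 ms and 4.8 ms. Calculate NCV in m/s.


Distance = (31 - 7) / 100 = 0.24 m
dt = (4.8 - 4.1) / 1000 = 7.0000e-04 s
NCV = dist / dt = 342.9 m/s


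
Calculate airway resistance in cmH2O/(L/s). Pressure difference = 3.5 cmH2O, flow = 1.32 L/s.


R = dP / flow
R = 3.5 / 1.32
R = 2.652 cmH2O/(L/s)


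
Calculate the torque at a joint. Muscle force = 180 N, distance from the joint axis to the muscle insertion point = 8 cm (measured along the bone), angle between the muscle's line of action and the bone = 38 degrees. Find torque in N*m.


Torque = F * d * sin(theta)   (moment arm = d*sin(theta))
d = 8 cm = 0.08 m
Torque = 180 * 0.08 * sin(38)
Torque = 8.866 N*m


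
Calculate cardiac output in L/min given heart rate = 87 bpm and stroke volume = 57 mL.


CO = HR * SV
CO = 87 * 57 / 1000
CO = 4.959 L/min


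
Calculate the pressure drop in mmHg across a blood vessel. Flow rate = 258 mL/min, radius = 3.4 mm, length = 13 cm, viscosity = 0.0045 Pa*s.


dP = 8*mu*L*Q / (pi*r^4)
Q = 258 mL/min = 4.3e-06 m^3/s
dP = 47.9346 Pa = 47.9346 / 133.322 mmHg = 0.3595 mmHg


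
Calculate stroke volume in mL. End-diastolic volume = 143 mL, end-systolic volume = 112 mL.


SV = EDV - ESV
SV = 143 - 112
SV = 31 mL


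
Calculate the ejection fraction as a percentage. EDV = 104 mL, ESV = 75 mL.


SV = EDV - ESV = 104 - 75 = 29 mL
EF = SV/EDV * 100 = 29/104 * 100
EF = 27.88%


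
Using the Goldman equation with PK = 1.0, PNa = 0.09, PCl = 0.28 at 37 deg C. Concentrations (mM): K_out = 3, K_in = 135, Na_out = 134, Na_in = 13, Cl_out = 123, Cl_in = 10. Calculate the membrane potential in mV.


Vm = (RT/F)*ln((PK*Ko + PNa*Nao + PCl*Cli)/(PK*Ki + PNa*Nai + PCl*Clo))
Numer = 17.86, Denom = 170.61
Vm = -60.31 mV


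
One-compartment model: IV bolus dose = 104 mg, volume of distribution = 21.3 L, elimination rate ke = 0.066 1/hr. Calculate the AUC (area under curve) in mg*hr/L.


C0 = Dose/Vd = 104/21.3 = 4.88263 mg/L
AUC = C0/ke = 4.88263/0.066
AUC = 73.98 mg*hr/L


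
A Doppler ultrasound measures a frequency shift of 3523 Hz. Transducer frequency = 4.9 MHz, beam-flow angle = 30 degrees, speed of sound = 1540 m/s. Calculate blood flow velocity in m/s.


v = fd * c / (2 * f0 * cos(theta))
v = 3523 * 1540 / (2 * 4.9000e+06 * cos(30))
v = 0.6393 m/s


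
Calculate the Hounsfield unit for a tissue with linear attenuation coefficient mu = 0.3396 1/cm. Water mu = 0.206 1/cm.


HU = ((mu_tissue - mu_water) / mu_water) * 1000
HU = ((0.3396 - 0.206) / 0.206) * 1000
HU = 648.5


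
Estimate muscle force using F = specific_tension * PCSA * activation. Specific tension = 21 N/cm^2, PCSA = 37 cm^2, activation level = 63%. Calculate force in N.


F = sigma * PCSA * activation
F = 21 * 37 * 0.63
F = 489.5 N


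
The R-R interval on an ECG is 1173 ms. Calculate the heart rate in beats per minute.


HR = 60 / RR_interval(s)
RR = 1173 ms = 1.173 s
HR = 60 / 1.173 = 51.15 bpm


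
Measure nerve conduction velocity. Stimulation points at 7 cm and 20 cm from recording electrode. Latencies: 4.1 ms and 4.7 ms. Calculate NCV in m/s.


Distance = (20 - 7) / 100 = 0.13 m
dt = (4.7 - 4.1) / 1000 = 6.0000e-04 s
NCV = dist / dt = 216.7 m/s


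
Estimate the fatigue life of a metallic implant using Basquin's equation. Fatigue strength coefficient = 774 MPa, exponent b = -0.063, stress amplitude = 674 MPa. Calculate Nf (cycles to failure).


sigma_a = sigma_f' * (2Nf)^b
2Nf = (sigma_a/sigma_f')^(1/b)
2Nf = (674/774)^(1/-0.063)
2Nf = 8.9880956
Nf = 4.494


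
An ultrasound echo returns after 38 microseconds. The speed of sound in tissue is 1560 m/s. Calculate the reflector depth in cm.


depth = c * t / 2
t = 38 us = 3.8000e-05 s
depth = 1560 * 3.8000e-05 / 2
depth = 0.02964 m = 2.964 cm


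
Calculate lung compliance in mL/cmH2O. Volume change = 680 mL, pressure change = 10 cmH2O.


C = dV / dP
C = 680 / 10
C = 68 mL/cmH2O


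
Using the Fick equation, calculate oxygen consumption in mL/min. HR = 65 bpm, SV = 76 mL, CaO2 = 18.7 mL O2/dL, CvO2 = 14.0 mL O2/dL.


CO = HR*SV = 65*76/1000 = 4.94 L/min
a-v O2 diff = 18.7 - 14.0 = 4.7 mL/dL
VO2 = CO * (CaO2-CvO2) * 10 dL/L
VO2 = 4.94 * 4.7 * 10
VO2 = 232.2 mL/min


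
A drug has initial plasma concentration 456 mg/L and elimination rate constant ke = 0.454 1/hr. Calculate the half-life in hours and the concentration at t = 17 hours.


t_half = ln(2) / ke = 0.693147 / 0.454 = 1.527 hr
C(t) = C0 * exp(-ke*t) = 456 * exp(-0.454*17)
C(17) = 0.2028 mg/L


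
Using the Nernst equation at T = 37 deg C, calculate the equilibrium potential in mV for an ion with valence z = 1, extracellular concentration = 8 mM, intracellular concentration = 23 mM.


E = (RT/(zF)) * ln(C_out/C_in)
T = 37 + 273.15 = 310.15 K
E = (8.314 * 310.15 / (1 * 96485)) * ln(8/23)
E = -28.22 mV


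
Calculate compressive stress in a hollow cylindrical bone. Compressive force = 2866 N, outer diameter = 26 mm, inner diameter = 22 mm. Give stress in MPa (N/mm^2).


A = pi*(r_o^2 - r_i^2)
r_o = 13 mm, r_i = 11 mm
A = 150.796 mm^2
sigma = F/A = 2866 / 150.796
sigma = 19.01 MPa


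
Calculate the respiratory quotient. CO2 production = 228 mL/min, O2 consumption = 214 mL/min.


RQ = VCO2 / VO2
RQ = 228 / 214
RQ = 1.065


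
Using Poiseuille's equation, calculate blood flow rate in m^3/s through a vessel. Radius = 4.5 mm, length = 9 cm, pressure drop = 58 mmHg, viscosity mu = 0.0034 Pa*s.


Q = pi*r^4*dP / (8*mu*L)
r = 0.0045 m, L = 0.09 m
dP = 58 mmHg = 7732.676 Pa
Q = 0.004069 m^3/s


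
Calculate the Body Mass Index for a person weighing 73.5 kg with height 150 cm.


BMI = weight / height^2
height = 150 cm = 1.5 m
BMI = 73.5 / 1.5^2
BMI = 32.67 kg/m^2


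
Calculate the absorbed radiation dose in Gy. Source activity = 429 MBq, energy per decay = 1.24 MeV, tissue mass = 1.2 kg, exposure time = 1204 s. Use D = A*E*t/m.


A = 429 MBq = 4.2900e+08 Bq
E = 1.24 MeV = 1.98648e-13 J
D = A*E*t/m = 4.2900e+08*1.98648e-13*1204/1.2
D = 0.0855 Gy


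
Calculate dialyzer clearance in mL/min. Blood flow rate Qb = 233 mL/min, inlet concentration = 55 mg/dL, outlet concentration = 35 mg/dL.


K = Qb * (Cb_in - Cb_out) / Cb_in
K = 233 * (55 - 35) / 55
K = 84.73 mL/min


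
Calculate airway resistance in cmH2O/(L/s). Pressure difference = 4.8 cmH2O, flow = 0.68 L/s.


R = dP / flow
R = 4.8 / 0.68
R = 7.059 cmH2O/(L/s)


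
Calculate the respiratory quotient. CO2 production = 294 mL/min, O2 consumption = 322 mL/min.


RQ = VCO2 / VO2
RQ = 294 / 322
RQ = 0.913


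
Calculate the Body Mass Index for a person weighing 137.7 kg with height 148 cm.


BMI = weight / height^2
height = 148 cm = 1.48 m
BMI = 137.7 / 1.48^2
BMI = 62.87 kg/m^2


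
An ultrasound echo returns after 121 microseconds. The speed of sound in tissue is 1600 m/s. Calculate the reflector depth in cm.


depth = c * t / 2
t = 121 us = 1.2100e-04 s
depth = 1600 * 1.2100e-04 / 2
depth = 0.0968 m = 9.68 cm


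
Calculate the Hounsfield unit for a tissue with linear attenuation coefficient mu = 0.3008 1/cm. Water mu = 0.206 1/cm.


HU = ((mu_tissue - mu_water) / mu_water) * 1000
HU = ((0.3008 - 0.206) / 0.206) * 1000
HU = 460.2


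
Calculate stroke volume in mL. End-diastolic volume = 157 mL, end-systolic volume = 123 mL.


SV = EDV - ESV
SV = 157 - 123
SV = 34 mL


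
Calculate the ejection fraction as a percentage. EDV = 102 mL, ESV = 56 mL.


SV = EDV - ESV = 102 - 56 = 46 mL
EF = SV/EDV * 100 = 46/102 * 100
EF = 45.1%


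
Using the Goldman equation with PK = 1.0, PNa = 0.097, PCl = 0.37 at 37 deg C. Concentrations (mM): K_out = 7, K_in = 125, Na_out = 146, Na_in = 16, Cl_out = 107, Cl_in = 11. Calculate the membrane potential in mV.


Vm = (RT/F)*ln((PK*Ko + PNa*Nao + PCl*Cli)/(PK*Ki + PNa*Nai + PCl*Clo))
Numer = 25.232, Denom = 166.142
Vm = -50.37 mV


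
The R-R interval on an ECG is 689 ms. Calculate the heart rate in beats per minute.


HR = 60 / RR_interval(s)
RR = 689 ms = 0.689 s
HR = 60 / 0.689 = 87.08 bpm


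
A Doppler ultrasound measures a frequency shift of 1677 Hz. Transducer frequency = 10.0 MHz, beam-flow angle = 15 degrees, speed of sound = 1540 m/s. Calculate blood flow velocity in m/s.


v = fd * c / (2 * f0 * cos(theta))
v = 1677 * 1540 / (2 * 1.0000e+07 * cos(15))
v = 0.1337 m/s


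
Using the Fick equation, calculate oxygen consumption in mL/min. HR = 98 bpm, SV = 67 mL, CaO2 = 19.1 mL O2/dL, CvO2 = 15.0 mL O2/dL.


CO = HR*SV = 98*67/1000 = 6.566 L/min
a-v O2 diff = 19.1 - 15.0 = 4.1 mL/dL
VO2 = CO * (CaO2-CvO2) * 10 dL/L
VO2 = 6.566 * 4.1 * 10
VO2 = 269.2 mL/min


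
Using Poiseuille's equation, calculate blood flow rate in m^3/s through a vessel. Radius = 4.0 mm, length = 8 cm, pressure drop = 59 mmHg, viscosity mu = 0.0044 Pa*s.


Q = pi*r^4*dP / (8*mu*L)
r = 0.004 m, L = 0.08 m
dP = 59 mmHg = 7865.998 Pa
Q = 0.002247 m^3/s


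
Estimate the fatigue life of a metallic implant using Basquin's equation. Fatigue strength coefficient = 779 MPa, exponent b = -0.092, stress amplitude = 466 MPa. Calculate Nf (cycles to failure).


sigma_a = sigma_f' * (2Nf)^b
2Nf = (sigma_a/sigma_f')^(1/b)
2Nf = (466/779)^(1/-0.092)
2Nf = 266.41595
Nf = 133.2


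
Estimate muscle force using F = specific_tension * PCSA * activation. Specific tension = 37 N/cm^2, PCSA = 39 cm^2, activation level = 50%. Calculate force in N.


F = sigma * PCSA * activation
F = 37 * 39 * 0.5
F = 721.5 N


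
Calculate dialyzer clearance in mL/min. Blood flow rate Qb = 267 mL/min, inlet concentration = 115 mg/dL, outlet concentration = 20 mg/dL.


K = Qb * (Cb_in - Cb_out) / Cb_in
K = 267 * (115 - 20) / 115
K = 220.6 mL/min


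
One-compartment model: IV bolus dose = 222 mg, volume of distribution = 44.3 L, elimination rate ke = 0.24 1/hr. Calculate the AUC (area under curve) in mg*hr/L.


C0 = Dose/Vd = 222/44.3 = 5.01129 mg/L
AUC = C0/ke = 5.01129/0.24
AUC = 20.88 mg*hr/L


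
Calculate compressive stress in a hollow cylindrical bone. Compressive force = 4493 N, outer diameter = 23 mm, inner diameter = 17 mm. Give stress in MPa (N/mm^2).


A = pi*(r_o^2 - r_i^2)
r_o = 11.5 mm, r_i = 8.5 mm
A = 188.496 mm^2
sigma = F/A = 4493 / 188.496
sigma = 23.84 MPa


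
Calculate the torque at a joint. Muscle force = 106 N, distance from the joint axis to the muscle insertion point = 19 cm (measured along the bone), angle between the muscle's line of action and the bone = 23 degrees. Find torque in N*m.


Torque = F * d * sin(theta)   (moment arm = d*sin(theta))
d = 19 cm = 0.19 m
Torque = 106 * 0.19 * sin(23)
Torque = 7.869 N*m


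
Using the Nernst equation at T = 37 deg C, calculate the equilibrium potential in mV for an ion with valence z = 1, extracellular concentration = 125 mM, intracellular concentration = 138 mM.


E = (RT/(zF)) * ln(C_out/C_in)
T = 37 + 273.15 = 310.15 K
E = (8.314 * 310.15 / (1 * 96485)) * ln(125/138)
E = -2.644 mV


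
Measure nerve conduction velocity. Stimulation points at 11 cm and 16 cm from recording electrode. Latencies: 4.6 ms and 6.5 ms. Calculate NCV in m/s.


Distance = (16 - 11) / 100 = 0.05 m
dt = (6.5 - 4.6) / 1000 = 0.0019 s
NCV = dist / dt = 26.32 m/s


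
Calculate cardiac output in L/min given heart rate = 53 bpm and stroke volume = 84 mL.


CO = HR * SV
CO = 53 * 84 / 1000
CO = 4.452 L/min


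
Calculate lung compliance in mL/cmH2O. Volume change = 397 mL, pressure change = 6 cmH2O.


C = dV / dP
C = 397 / 6
C = 66.17 mL/cmH2O


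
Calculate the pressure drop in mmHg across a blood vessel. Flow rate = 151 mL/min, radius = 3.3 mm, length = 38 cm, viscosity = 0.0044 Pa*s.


dP = 8*mu*L*Q / (pi*r^4)
Q = 151 mL/min = 2.51667e-06 m^3/s
dP = 90.3539 Pa = 90.3539 / 133.322 mmHg = 0.6777 mmHg


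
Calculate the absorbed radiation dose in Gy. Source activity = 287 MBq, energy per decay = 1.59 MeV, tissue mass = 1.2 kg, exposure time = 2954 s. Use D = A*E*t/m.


A = 287 MBq = 2.8700e+08 Bq
E = 1.59 MeV = 2.54718e-13 J
D = A*E*t/m = 2.8700e+08*2.54718e-13*2954/1.2
D = 0.18 Gy


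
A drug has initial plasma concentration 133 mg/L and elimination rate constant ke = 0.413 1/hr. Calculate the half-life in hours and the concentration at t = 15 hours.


t_half = ln(2) / ke = 0.693147 / 0.413 = 1.678 hr
C(t) = C0 * exp(-ke*t) = 133 * exp(-0.413*15)
C(15) = 0.2713 mg/L


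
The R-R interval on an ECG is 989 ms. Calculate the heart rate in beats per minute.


HR = 60 / RR_interval(s)
RR = 989 ms = 0.989 s
HR = 60 / 0.989 = 60.67 bpm


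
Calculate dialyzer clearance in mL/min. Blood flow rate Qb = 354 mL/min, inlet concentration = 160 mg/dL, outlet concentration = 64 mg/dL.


K = Qb * (Cb_in - Cb_out) / Cb_in
K = 354 * (160 - 64) / 160
K = 212.4 mL/min


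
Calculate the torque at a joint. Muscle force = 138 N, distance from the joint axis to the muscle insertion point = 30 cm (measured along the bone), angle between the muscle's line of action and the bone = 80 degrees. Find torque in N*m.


Torque = F * d * sin(theta)   (moment arm = d*sin(theta))
d = 30 cm = 0.3 m
Torque = 138 * 0.3 * sin(80)
Torque = 40.77 N*m


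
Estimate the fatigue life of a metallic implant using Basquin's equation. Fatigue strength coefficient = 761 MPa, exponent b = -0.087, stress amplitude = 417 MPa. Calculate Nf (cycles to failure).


sigma_a = sigma_f' * (2Nf)^b
2Nf = (sigma_a/sigma_f')^(1/b)
2Nf = (417/761)^(1/-0.087)
2Nf = 1006.6013
Nf = 503.3


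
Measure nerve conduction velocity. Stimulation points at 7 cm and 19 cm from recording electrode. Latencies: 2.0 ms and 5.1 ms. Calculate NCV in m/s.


Distance = (19 - 7) / 100 = 0.12 m
dt = (5.1 - 2.0) / 1000 = 0.0031 s
NCV = dist / dt = 38.71 m/s


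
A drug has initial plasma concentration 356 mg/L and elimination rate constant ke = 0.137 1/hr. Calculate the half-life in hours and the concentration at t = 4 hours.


t_half = ln(2) / ke = 0.693147 / 0.137 = 5.059 hr
C(t) = C0 * exp(-ke*t) = 356 * exp(-0.137*4)
C(4) = 205.8 mg/L


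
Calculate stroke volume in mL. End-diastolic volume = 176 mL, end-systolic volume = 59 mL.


SV = EDV - ESV
SV = 176 - 59
SV = 117 mL


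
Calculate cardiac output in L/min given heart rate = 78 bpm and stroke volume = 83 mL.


CO = HR * SV
CO = 78 * 83 / 1000
CO = 6.474 L/min


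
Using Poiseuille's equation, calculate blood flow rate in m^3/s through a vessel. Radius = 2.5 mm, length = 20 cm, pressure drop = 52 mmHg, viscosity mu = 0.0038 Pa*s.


Q = pi*r^4*dP / (8*mu*L)
r = 0.0025 m, L = 0.2 m
dP = 52 mmHg = 6932.744 Pa
Q = 1.3993e-04 m^3/s


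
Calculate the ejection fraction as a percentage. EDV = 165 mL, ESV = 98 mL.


SV = EDV - ESV = 165 - 98 = 67 mL
EF = SV/EDV * 100 = 67/165 * 100
EF = 40.61%


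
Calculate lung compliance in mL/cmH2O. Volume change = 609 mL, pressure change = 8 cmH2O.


C = dV / dP
C = 609 / 8
C = 76.12 mL/cmH2O


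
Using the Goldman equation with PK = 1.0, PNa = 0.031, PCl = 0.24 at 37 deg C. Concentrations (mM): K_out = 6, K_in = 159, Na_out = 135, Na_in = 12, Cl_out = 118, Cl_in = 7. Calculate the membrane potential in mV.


Vm = (RT/F)*ln((PK*Ko + PNa*Nao + PCl*Cli)/(PK*Ki + PNa*Nai + PCl*Clo))
Numer = 11.865, Denom = 187.692
Vm = -73.79 mV


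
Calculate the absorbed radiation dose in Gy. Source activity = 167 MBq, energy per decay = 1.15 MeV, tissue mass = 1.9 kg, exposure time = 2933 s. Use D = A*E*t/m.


A = 167 MBq = 1.6700e+08 Bq
E = 1.15 MeV = 1.8423e-13 J
D = A*E*t/m = 1.6700e+08*1.8423e-13*2933/1.9
D = 0.04749 Gy


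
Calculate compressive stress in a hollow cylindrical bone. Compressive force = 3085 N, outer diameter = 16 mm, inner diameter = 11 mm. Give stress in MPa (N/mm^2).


A = pi*(r_o^2 - r_i^2)
r_o = 8 mm, r_i = 5.5 mm
A = 106.029 mm^2
sigma = F/A = 3085 / 106.029
sigma = 29.1 MPa


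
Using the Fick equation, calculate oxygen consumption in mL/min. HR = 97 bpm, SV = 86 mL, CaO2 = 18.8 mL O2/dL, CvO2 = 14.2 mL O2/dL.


CO = HR*SV = 97*86/1000 = 8.342 L/min
a-v O2 diff = 18.8 - 14.2 = 4.6 mL/dL
VO2 = CO * (CaO2-CvO2) * 10 dL/L
VO2 = 8.342 * 4.6 * 10
VO2 = 383.7 mL/min


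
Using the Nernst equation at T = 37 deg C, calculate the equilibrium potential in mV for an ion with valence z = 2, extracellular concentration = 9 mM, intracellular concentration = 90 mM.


E = (RT/(zF)) * ln(C_out/C_in)
T = 37 + 273.15 = 310.15 K
E = (8.314 * 310.15 / (2 * 96485)) * ln(9/90)
E = -30.77 mV


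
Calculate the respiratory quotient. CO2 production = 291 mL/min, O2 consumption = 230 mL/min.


RQ = VCO2 / VO2
RQ = 291 / 230
RQ = 1.265


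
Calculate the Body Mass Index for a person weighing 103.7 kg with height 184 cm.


BMI = weight / height^2
height = 184 cm = 1.84 m
BMI = 103.7 / 1.84^2
BMI = 30.63 kg/m^2


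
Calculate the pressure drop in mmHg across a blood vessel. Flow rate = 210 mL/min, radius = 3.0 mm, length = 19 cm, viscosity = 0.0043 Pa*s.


dP = 8*mu*L*Q / (pi*r^4)
Q = 210 mL/min = 3.5e-06 m^3/s
dP = 89.897 Pa = 89.897 / 133.322 mmHg = 0.6743 mmHg


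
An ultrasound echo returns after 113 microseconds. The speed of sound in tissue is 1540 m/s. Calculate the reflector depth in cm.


depth = c * t / 2
t = 113 us = 1.1300e-04 s
depth = 1540 * 1.1300e-04 / 2
depth = 0.08701 m = 8.701 cm


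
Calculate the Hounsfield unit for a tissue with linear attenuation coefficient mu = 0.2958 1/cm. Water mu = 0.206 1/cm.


HU = ((mu_tissue - mu_water) / mu_water) * 1000
HU = ((0.2958 - 0.206) / 0.206) * 1000
HU = 435.9


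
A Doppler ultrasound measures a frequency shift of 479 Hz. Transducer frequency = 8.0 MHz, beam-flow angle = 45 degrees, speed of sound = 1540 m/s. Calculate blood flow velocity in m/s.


v = fd * c / (2 * f0 * cos(theta))
v = 479 * 1540 / (2 * 8.0000e+06 * cos(45))
v = 0.0652 m/s


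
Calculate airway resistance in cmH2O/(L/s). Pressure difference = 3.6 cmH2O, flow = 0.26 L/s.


R = dP / flow
R = 3.6 / 0.26
R = 13.85 cmH2O/(L/s)


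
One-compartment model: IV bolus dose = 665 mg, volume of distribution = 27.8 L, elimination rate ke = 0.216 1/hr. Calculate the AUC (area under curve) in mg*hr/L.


C0 = Dose/Vd = 665/27.8 = 23.9209 mg/L
AUC = C0/ke = 23.9209/0.216
AUC = 110.7 mg*hr/L


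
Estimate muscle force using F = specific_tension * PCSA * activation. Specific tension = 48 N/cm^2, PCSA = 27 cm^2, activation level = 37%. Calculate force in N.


F = sigma * PCSA * activation
F = 48 * 27 * 0.37
F = 479.5 N


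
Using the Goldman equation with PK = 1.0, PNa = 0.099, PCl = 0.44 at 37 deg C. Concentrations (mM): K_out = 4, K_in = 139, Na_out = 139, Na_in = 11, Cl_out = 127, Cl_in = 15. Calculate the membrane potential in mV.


Vm = (RT/F)*ln((PK*Ko + PNa*Nao + PCl*Cli)/(PK*Ki + PNa*Nai + PCl*Clo))
Numer = 24.361, Denom = 195.969
Vm = -55.72 mV


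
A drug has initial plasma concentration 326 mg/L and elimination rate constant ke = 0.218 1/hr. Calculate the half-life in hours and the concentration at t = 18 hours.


t_half = ln(2) / ke = 0.693147 / 0.218 = 3.18 hr
C(t) = C0 * exp(-ke*t) = 326 * exp(-0.218*18)
C(18) = 6.442 mg/L


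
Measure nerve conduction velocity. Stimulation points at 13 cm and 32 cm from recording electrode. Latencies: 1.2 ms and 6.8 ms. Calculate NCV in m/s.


Distance = (32 - 13) / 100 = 0.19 m
dt = (6.8 - 1.2) / 1000 = 0.0056 s
NCV = dist / dt = 33.93 m/s


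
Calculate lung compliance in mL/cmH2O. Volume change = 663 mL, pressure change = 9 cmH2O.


C = dV / dP
C = 663 / 9
C = 73.67 mL/cmH2O


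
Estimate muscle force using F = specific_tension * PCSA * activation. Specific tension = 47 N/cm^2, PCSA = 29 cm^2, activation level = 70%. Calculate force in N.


F = sigma * PCSA * activation
F = 47 * 29 * 0.7
F = 954.1 N


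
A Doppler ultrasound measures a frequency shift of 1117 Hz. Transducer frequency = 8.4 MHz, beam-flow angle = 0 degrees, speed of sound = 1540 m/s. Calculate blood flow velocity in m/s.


v = fd * c / (2 * f0 * cos(theta))
v = 1117 * 1540 / (2 * 8.4000e+06 * cos(0))
v = 0.1024 m/s


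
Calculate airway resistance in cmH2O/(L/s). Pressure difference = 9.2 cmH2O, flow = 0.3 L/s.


R = dP / flow
R = 9.2 / 0.3
R = 30.67 cmH2O/(L/s)


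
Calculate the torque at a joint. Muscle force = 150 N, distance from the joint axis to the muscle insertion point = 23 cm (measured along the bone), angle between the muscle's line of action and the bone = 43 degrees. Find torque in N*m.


Torque = F * d * sin(theta)   (moment arm = d*sin(theta))
d = 23 cm = 0.23 m
Torque = 150 * 0.23 * sin(43)
Torque = 23.53 N*m


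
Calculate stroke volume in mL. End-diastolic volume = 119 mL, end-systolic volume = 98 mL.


SV = EDV - ESV
SV = 119 - 98
SV = 21 mL


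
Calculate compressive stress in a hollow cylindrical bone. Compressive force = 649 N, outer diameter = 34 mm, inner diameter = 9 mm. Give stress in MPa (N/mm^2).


A = pi*(r_o^2 - r_i^2)
r_o = 17 mm, r_i = 4.5 mm
A = 844.303 mm^2
sigma = F/A = 649 / 844.303
sigma = 0.7687 MPa


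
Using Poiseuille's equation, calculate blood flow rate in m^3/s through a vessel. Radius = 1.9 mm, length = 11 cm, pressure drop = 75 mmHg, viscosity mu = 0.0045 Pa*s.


Q = pi*r^4*dP / (8*mu*L)
r = 0.0019 m, L = 0.11 m
dP = 75 mmHg = 9999.15 Pa
Q = 1.0338e-04 m^3/s


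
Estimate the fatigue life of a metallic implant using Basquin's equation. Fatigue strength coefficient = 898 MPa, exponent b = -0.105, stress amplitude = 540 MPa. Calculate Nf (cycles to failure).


sigma_a = sigma_f' * (2Nf)^b
2Nf = (sigma_a/sigma_f')^(1/b)
2Nf = (540/898)^(1/-0.105)
2Nf = 126.95318
Nf = 63.48


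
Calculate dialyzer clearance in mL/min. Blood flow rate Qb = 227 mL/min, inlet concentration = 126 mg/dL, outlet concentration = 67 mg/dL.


K = Qb * (Cb_in - Cb_out) / Cb_in
K = 227 * (126 - 67) / 126
K = 106.3 mL/min


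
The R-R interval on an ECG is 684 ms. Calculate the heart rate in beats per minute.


HR = 60 / RR_interval(s)
RR = 684 ms = 0.684 s
HR = 60 / 0.684 = 87.72 bpm


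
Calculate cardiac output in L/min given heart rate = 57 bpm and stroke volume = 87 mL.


CO = HR * SV
CO = 57 * 87 / 1000
CO = 4.959 L/min


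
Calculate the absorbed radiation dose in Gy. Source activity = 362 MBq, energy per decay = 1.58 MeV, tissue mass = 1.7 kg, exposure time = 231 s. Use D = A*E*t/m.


A = 362 MBq = 3.6200e+08 Bq
E = 1.58 MeV = 2.53116e-13 J
D = A*E*t/m = 3.6200e+08*2.53116e-13*231/1.7
D = 0.01245 Gy


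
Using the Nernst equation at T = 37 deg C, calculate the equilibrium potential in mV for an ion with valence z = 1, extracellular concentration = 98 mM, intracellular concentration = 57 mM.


E = (RT/(zF)) * ln(C_out/C_in)
T = 37 + 273.15 = 310.15 K
E = (8.314 * 310.15 / (1 * 96485)) * ln(98/57)
E = 14.48 mV


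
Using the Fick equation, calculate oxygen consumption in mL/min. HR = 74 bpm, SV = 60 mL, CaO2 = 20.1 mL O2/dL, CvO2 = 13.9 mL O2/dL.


CO = HR*SV = 74*60/1000 = 4.44 L/min
a-v O2 diff = 20.1 - 13.9 = 6.2 mL/dL
VO2 = CO * (CaO2-CvO2) * 10 dL/L
VO2 = 4.44 * 6.2 * 10
VO2 = 275.3 mL/min


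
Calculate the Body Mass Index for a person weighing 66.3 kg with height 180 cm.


BMI = weight / height^2
height = 180 cm = 1.8 m
BMI = 66.3 / 1.8^2
BMI = 20.46 kg/m^2


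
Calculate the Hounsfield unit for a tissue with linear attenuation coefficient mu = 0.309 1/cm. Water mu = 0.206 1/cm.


HU = ((mu_tissue - mu_water) / mu_water) * 1000
HU = ((0.309 - 0.206) / 0.206) * 1000
HU = 500


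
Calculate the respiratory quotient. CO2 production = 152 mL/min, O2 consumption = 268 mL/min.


RQ = VCO2 / VO2
RQ = 152 / 268
RQ = 0.5672


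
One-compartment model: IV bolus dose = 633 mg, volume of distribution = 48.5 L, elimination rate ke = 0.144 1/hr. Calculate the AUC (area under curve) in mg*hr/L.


C0 = Dose/Vd = 633/48.5 = 13.0515 mg/L
AUC = C0/ke = 13.0515/0.144
AUC = 90.64 mg*hr/L


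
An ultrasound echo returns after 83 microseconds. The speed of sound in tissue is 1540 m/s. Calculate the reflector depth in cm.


depth = c * t / 2
t = 83 us = 8.3000e-05 s
depth = 1540 * 8.3000e-05 / 2
depth = 0.06391 m = 6.391 cm


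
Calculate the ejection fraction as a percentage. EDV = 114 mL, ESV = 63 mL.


SV = EDV - ESV = 114 - 63 = 51 mL
EF = SV/EDV * 100 = 51/114 * 100
EF = 44.74%


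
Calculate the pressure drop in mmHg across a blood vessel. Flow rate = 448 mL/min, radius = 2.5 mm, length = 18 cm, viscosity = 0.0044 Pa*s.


dP = 8*mu*L*Q / (pi*r^4)
Q = 448 mL/min = 7.46667e-06 m^3/s
dP = 385.507 Pa = 385.507 / 133.322 mmHg = 2.892 mmHg


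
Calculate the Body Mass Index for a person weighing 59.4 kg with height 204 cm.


BMI = weight / height^2
height = 204 cm = 2.04 m
BMI = 59.4 / 2.04^2
BMI = 14.27 kg/m^2


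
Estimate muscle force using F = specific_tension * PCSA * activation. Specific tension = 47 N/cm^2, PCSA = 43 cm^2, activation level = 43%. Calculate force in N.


F = sigma * PCSA * activation
F = 47 * 43 * 0.43
F = 869 N


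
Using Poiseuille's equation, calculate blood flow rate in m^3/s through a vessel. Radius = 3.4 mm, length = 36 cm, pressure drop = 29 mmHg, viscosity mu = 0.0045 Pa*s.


Q = pi*r^4*dP / (8*mu*L)
r = 0.0034 m, L = 0.36 m
dP = 29 mmHg = 3866.338 Pa
Q = 1.2524e-04 m^3/s


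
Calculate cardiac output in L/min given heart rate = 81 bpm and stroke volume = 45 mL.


CO = HR * SV
CO = 81 * 45 / 1000
CO = 3.645 L/min


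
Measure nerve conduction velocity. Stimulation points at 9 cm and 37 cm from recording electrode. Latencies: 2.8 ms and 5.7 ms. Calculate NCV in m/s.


Distance = (37 - 9) / 100 = 0.28 m
dt = (5.7 - 2.8) / 1000 = 0.0029 s
NCV = dist / dt = 96.55 m/s


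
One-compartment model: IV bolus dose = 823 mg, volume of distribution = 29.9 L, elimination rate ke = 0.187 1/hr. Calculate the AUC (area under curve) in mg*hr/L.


C0 = Dose/Vd = 823/29.9 = 27.5251 mg/L
AUC = C0/ke = 27.5251/0.187
AUC = 147.2 mg*hr/L


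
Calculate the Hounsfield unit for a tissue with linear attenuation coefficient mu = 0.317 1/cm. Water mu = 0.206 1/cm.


HU = ((mu_tissue - mu_water) / mu_water) * 1000
HU = ((0.317 - 0.206) / 0.206) * 1000
HU = 538.8


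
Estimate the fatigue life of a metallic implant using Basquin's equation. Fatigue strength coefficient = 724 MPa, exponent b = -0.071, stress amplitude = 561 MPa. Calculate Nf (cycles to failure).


sigma_a = sigma_f' * (2Nf)^b
2Nf = (sigma_a/sigma_f')^(1/b)
2Nf = (561/724)^(1/-0.071)
2Nf = 36.326303
Nf = 18.16


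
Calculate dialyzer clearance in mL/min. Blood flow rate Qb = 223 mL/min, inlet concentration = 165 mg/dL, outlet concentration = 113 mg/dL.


K = Qb * (Cb_in - Cb_out) / Cb_in
K = 223 * (165 - 113) / 165
K = 70.28 mL/min


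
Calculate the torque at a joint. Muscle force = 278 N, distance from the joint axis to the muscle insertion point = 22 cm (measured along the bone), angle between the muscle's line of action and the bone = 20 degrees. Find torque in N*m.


Torque = F * d * sin(theta)   (moment arm = d*sin(theta))
d = 22 cm = 0.22 m
Torque = 278 * 0.22 * sin(20)
Torque = 20.92 N*m


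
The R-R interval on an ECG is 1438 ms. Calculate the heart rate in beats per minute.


HR = 60 / RR_interval(s)
RR = 1438 ms = 1.438 s
HR = 60 / 1.438 = 41.72 bpm


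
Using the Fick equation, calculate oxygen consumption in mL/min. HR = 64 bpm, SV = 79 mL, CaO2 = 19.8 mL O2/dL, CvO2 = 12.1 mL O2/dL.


CO = HR*SV = 64*79/1000 = 5.056 L/min
a-v O2 diff = 19.8 - 12.1 = 7.7 mL/dL
VO2 = CO * (CaO2-CvO2) * 10 dL/L
VO2 = 5.056 * 7.7 * 10
VO2 = 389.3 mL/min


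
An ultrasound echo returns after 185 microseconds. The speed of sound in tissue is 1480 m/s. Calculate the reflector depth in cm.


depth = c * t / 2
t = 185 us = 1.8500e-04 s
depth = 1480 * 1.8500e-04 / 2
depth = 0.1369 m = 13.69 cm


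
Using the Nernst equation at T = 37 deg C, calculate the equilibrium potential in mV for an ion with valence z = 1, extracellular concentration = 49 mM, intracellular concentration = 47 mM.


E = (RT/(zF)) * ln(C_out/C_in)
T = 37 + 273.15 = 310.15 K
E = (8.314 * 310.15 / (1 * 96485)) * ln(49/47)
E = 1.114 mV


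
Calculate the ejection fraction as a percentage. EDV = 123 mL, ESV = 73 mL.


SV = EDV - ESV = 123 - 73 = 50 mL
EF = SV/EDV * 100 = 50/123 * 100
EF = 40.65%


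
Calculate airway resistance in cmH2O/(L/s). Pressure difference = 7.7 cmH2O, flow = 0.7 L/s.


R = dP / flow
R = 7.7 / 0.7
R = 11 cmH2O/(L/s)


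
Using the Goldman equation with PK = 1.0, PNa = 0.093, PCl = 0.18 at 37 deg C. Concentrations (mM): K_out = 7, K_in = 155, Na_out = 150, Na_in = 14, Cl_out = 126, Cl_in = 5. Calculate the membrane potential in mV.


Vm = (RT/F)*ln((PK*Ko + PNa*Nao + PCl*Cli)/(PK*Ki + PNa*Nai + PCl*Clo))
Numer = 21.85, Denom = 178.982
Vm = -56.21 mV


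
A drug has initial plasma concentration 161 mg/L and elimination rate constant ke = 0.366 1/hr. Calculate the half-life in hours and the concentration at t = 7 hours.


t_half = ln(2) / ke = 0.693147 / 0.366 = 1.894 hr
C(t) = C0 * exp(-ke*t) = 161 * exp(-0.366*7)
C(7) = 12.42 mg/L


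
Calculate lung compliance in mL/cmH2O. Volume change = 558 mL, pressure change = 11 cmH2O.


C = dV / dP
C = 558 / 11
C = 50.73 mL/cmH2O


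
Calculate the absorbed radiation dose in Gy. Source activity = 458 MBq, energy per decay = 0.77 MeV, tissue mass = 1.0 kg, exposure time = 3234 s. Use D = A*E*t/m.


A = 458 MBq = 4.5800e+08 Bq
E = 0.77 MeV = 1.23354e-13 J
D = A*E*t/m = 4.5800e+08*1.23354e-13*3234/1.0
D = 0.1827 Gy


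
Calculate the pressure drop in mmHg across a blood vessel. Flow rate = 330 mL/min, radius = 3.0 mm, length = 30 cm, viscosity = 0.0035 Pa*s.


dP = 8*mu*L*Q / (pi*r^4)
Q = 330 mL/min = 5.5e-06 m^3/s
dP = 181.555 Pa = 181.555 / 133.322 mmHg = 1.362 mmHg


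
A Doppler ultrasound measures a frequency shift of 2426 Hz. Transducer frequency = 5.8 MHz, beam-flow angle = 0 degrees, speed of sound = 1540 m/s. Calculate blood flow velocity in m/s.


v = fd * c / (2 * f0 * cos(theta))
v = 2426 * 1540 / (2 * 5.8000e+06 * cos(0))
v = 0.3221 m/s


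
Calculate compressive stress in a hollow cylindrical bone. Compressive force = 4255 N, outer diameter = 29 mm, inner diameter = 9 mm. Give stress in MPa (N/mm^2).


A = pi*(r_o^2 - r_i^2)
r_o = 14.5 mm, r_i = 4.5 mm
A = 596.903 mm^2
sigma = F/A = 4255 / 596.903
sigma = 7.128 MPa


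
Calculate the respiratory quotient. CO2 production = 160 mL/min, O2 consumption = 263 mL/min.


RQ = VCO2 / VO2
RQ = 160 / 263
RQ = 0.6084


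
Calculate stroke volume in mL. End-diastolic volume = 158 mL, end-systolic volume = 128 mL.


SV = EDV - ESV
SV = 158 - 128
SV = 30 mL


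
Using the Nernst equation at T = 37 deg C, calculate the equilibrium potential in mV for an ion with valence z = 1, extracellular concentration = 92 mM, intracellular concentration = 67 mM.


E = (RT/(zF)) * ln(C_out/C_in)
T = 37 + 273.15 = 310.15 K
E = (8.314 * 310.15 / (1 * 96485)) * ln(92/67)
E = 8.474 mV


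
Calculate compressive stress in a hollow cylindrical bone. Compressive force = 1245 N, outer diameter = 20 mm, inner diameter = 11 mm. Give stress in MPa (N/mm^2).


A = pi*(r_o^2 - r_i^2)
r_o = 10 mm, r_i = 5.5 mm
A = 219.126 mm^2
sigma = F/A = 1245 / 219.126
sigma = 5.682 MPa


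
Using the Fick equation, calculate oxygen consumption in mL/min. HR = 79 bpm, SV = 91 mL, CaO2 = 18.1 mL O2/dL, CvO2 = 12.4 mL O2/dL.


CO = HR*SV = 79*91/1000 = 7.189 L/min
a-v O2 diff = 18.1 - 12.4 = 5.7 mL/dL
VO2 = CO * (CaO2-CvO2) * 10 dL/L
VO2 = 7.189 * 5.7 * 10
VO2 = 409.8 mL/min


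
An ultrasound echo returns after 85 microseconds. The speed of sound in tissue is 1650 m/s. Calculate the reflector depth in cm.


depth = c * t / 2
t = 85 us = 8.5000e-05 s
depth = 1650 * 8.5000e-05 / 2
depth = 0.070125 m = 7.0125 cm


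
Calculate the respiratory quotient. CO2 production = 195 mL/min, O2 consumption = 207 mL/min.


RQ = VCO2 / VO2
RQ = 195 / 207
RQ = 0.942


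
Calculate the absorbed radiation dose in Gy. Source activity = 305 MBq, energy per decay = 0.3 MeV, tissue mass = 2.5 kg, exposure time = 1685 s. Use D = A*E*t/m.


A = 305 MBq = 3.0500e+08 Bq
E = 0.3 MeV = 4.806e-14 J
D = A*E*t/m = 3.0500e+08*4.806e-14*1685/2.5
D = 0.00988 Gy


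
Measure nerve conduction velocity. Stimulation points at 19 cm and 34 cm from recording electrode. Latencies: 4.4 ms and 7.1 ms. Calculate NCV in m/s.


Distance = (34 - 19) / 100 = 0.15 m
dt = (7.1 - 4.4) / 1000 = 0.0027 s
NCV = dist / dt = 55.56 m/s


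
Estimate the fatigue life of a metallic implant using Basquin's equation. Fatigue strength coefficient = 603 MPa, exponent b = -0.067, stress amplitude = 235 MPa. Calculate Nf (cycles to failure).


sigma_a = sigma_f' * (2Nf)^b
2Nf = (sigma_a/sigma_f')^(1/b)
2Nf = (235/603)^(1/-0.067)
2Nf = 1282923.5
Nf = 6.415e+05


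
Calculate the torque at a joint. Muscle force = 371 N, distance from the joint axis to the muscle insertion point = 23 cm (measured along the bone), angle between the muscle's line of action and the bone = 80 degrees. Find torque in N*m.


Torque = F * d * sin(theta)   (moment arm = d*sin(theta))
d = 23 cm = 0.23 m
Torque = 371 * 0.23 * sin(80)
Torque = 84.03 N*m


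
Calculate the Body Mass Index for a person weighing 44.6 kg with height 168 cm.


BMI = weight / height^2
height = 168 cm = 1.68 m
BMI = 44.6 / 1.68^2
BMI = 15.8 kg/m^2


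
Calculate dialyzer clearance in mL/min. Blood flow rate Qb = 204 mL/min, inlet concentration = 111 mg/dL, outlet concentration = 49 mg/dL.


K = Qb * (Cb_in - Cb_out) / Cb_in
K = 204 * (111 - 49) / 111
K = 113.9 mL/min


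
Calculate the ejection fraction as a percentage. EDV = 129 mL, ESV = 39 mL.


SV = EDV - ESV = 129 - 39 = 90 mL
EF = SV/EDV * 100 = 90/129 * 100
EF = 69.77%


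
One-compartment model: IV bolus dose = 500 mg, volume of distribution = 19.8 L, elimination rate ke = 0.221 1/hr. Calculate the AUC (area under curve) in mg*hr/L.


C0 = Dose/Vd = 500/19.8 = 25.2525 mg/L
AUC = C0/ke = 25.2525/0.221
AUC = 114.3 mg*hr/L


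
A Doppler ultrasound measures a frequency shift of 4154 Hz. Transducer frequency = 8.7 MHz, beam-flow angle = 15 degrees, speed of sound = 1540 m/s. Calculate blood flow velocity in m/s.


v = fd * c / (2 * f0 * cos(theta))
v = 4154 * 1540 / (2 * 8.7000e+06 * cos(15))
v = 0.3806 m/s


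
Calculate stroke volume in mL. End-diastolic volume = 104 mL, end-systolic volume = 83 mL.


SV = EDV - ESV
SV = 104 - 83
SV = 21 mL


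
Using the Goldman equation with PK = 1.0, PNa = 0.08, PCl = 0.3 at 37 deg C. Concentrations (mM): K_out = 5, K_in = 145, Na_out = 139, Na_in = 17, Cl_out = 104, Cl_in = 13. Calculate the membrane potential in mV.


Vm = (RT/F)*ln((PK*Ko + PNa*Nao + PCl*Cli)/(PK*Ki + PNa*Nai + PCl*Clo))
Numer = 20.02, Denom = 177.56
Vm = -58.33 mV


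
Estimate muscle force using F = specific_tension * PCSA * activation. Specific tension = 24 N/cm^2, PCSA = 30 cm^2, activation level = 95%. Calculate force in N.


F = sigma * PCSA * activation
F = 24 * 30 * 0.95
F = 684 N


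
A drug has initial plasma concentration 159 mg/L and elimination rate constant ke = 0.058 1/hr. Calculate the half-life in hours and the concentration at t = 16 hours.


t_half = ln(2) / ke = 0.693147 / 0.058 = 11.95 hr
C(t) = C0 * exp(-ke*t) = 159 * exp(-0.058*16)
C(16) = 62.86 mg/L


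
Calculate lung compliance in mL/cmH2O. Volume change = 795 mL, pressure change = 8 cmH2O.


C = dV / dP
C = 795 / 8
C = 99.38 mL/cmH2O


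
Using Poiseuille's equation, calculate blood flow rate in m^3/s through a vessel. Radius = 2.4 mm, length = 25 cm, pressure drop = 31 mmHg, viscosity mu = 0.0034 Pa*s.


Q = pi*r^4*dP / (8*mu*L)
r = 0.0024 m, L = 0.25 m
dP = 31 mmHg = 4132.982 Pa
Q = 6.3350e-05 m^3/s


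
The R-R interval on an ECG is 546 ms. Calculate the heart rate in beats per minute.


HR = 60 / RR_interval(s)
RR = 546 ms = 0.546 s
HR = 60 / 0.546 = 109.9 bpm


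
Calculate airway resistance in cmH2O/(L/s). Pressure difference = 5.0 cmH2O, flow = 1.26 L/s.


R = dP / flow
R = 5.0 / 1.26
R = 3.968 cmH2O/(L/s)


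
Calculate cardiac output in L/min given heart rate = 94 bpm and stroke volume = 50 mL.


CO = HR * SV
CO = 94 * 50 / 1000
CO = 4.7 L/min


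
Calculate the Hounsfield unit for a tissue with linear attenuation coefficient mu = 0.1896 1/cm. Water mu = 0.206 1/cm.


HU = ((mu_tissue - mu_water) / mu_water) * 1000
HU = ((0.1896 - 0.206) / 0.206) * 1000
HU = -79.61


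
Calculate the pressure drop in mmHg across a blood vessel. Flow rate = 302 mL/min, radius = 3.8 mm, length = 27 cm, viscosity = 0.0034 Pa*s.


dP = 8*mu*L*Q / (pi*r^4)
Q = 302 mL/min = 5.03333e-06 m^3/s
dP = 56.4292 Pa = 56.4292 / 133.322 mmHg = 0.4233 mmHg


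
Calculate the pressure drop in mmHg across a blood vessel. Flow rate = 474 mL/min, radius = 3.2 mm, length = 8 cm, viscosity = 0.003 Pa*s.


dP = 8*mu*L*Q / (pi*r^4)
Q = 474 mL/min = 7.9e-06 m^3/s
dP = 46.0446 Pa = 46.0446 / 133.322 mmHg = 0.3454 mmHg
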